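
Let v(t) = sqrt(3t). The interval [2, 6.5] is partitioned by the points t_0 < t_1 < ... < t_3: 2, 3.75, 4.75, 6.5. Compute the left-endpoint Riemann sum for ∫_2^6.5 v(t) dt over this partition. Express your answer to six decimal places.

Subinterval widths: 1.75, 1, 1.75.
Left endpoints: 2, 3.75, 4.75.
v(2) ≈ 2.449490, v(3.75) ≈ 3.354102, v(4.75) ≈ 3.774917.
Sum = Σ Δt_i · v(t_i).
Sum ≈ 14.246814.

14.246814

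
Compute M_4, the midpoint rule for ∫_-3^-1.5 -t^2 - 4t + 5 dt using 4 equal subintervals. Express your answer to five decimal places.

13.14258

Δt = (-1.5 − (-3))/4 = 0.375.
Midpoints: -2.8125, -2.4375, -2.0625, -1.6875.
f(-2.8125) = 8.33984375, f(-2.4375) = 8.80859375, f(-2.0625) = 8.99609375, f(-1.6875) = 8.90234375.
Sum = Δt · [f(-2.8125) + f(-2.4375) + f(-2.0625) + f(-1.6875)].
Sum ≈ 13.14258.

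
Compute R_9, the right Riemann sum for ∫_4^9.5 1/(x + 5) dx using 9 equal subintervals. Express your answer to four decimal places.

Δx = (9.5 − 4)/9 = 11/18.
Right endpoints: 83/18, 47/9, 35/6, 58/9, 127/18, 23/3, 149/18, 80/9, 9.5.
f(83/18) = 18/173, f(47/9) = 9/92, f(35/6) = 6/65, f(58/9) = 9/103, f(127/18) = 18/217, f(23/3) = 3/38, f(149/18) = 18/239, f(80/9) = 0.072, f(9.5) = 2/29.
Sum = Δx · [f(83/18) + f(47/9) + f(35/6) + ...].
Sum ≈ 0.4643.

0.4643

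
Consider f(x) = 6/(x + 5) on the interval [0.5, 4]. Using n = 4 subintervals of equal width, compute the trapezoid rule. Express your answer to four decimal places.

Δx = (4 − 0.5)/4 = 0.875.
f(0.5) = 12/11, f(1.375) = 16/17, f(2.25) = 24/29, f(3.125) = 48/65, f(4) = 2/3.
T_4 = (Δx/2)·[f(x_0) + 2f(x_1) + 2f(x_2) + 2f(x_3) + f(x_4)].
Sum ≈ 2.9628.

2.9628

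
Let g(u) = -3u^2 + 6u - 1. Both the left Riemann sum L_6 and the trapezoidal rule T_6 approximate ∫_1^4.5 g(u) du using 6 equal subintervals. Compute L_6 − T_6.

L_6 ≈ -25.751736.
T_6 ≈ -36.470486.
L_6 − T_6 = 10.71875.

10.71875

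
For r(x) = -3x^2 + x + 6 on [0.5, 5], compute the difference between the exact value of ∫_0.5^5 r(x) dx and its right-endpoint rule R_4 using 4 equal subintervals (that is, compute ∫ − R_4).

Exact integral: ∫_0.5^5 r(x) dx = -85.5.
R_4 = -127.58203125.
Error = -85.5 − (-127.58203125) = 42.08203125.

42.08203125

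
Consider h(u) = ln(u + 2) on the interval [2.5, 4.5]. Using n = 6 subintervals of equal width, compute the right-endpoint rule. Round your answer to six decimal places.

3.459020

Δu = (4.5 − 2.5)/6 = 1/3.
Right endpoints: 17/6, 19/6, 3.5, 23/6, 25/6, 4.5.
h(17/6) ≈ 1.575536, h(19/6) ≈ 1.642228, h(3.5) ≈ 1.704748, h(23/6) ≈ 1.763589, h(25/6) ≈ 1.819158, h(4.5) ≈ 1.871802.
Sum = Δu · [h(17/6) + h(19/6) + h(3.5) + ...].
Sum ≈ 3.459020.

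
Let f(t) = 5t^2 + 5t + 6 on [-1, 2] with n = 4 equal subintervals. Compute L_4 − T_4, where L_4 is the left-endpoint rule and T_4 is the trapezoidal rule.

L_4 = 30.65625.
T_4 = 41.90625.
L_4 − T_4 = -11.25.

-11.25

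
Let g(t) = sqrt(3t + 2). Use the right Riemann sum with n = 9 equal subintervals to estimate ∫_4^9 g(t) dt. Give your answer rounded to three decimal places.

Δt = (9 − 4)/9 = 5/9.
Right endpoints: 41/9, 46/9, 17/3, 56/9, 61/9, 22/3, 71/9, 76/9, 9.
g(41/9) ≈ 3.958, g(46/9) ≈ 4.163, g(17/3) ≈ 4.359, g(56/9) ≈ 4.546, g(61/9) ≈ 4.726, g(22/3) ≈ 4.899, g(71/9) ≈ 5.066, g(76/9) ≈ 5.228, g(9) ≈ 5.385.
Sum = Δt · [g(41/9) + g(46/9) + g(17/3) + ...].
Sum ≈ 23.517.

23.517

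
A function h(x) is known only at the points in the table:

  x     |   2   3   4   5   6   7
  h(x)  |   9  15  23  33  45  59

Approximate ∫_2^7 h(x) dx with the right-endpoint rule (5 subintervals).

175

Δx = 1.
Sum = 1·[15 + 23 + 33 + 45 + 59] = 175.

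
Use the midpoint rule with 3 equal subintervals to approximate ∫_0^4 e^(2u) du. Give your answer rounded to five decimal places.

Δu = (4 − 0)/3 = 4/3.
Midpoints: 2/3, 2, 10/3.
f(2/3) ≈ 3.79367, f(2) ≈ 54.59815, f(10/3) ≈ 785.77199.
Sum = Δu · [f(2/3) + f(2) + f(10/3)].
Sum ≈ 1125.55175.

1125.55175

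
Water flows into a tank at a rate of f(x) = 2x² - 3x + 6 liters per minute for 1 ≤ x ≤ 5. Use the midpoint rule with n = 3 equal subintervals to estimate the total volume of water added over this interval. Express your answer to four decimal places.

Δx = (5 − 1)/3 = 4/3.
Midpoints: 5/3, 3, 13/3.
f(5/3) = 59/9, f(3) = 15, f(13/3) = 275/9.
Sum = Δx · [f(5/3) + f(3) + f(13/3)].
Sum ≈ 69.4815.

69.4815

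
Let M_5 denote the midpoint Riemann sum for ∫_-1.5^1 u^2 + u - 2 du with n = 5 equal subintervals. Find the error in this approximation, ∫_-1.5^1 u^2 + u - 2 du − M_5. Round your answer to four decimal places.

Exact integral: ∫_-1.5^1 f(u) du ≈ -4.166667.
M_5 = -4.21875.
Error ≈ -4.166667 − (-4.21875) ≈ 0.0521.

0.0521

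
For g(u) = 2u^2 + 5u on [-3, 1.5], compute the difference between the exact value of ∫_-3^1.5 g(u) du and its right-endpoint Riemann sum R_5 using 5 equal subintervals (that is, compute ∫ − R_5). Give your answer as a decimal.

-5.265

Exact integral: ∫_-3^1.5 g(u) du = 3.375.
R_5 = 8.64.
Error = 3.375 − 8.64 = -5.265.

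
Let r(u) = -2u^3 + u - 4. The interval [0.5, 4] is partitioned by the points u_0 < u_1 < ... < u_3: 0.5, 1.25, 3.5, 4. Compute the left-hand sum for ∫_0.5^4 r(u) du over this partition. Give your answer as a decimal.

-60.9140625

Subinterval widths: 0.75, 2.25, 0.5.
Left endpoints: 0.5, 1.25, 3.5.
r(0.5) = -3.75, r(1.25) = -6.65625, r(3.5) = -86.25.
Sum = Σ Δu_i · r(u_i).
Sum = -60.9140625.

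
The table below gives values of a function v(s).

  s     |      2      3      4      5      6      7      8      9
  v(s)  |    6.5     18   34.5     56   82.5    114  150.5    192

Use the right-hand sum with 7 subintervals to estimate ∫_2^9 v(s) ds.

Δs = 1.
Sum = 1·[18 + 34.5 + 56 + 82.5 + 114 + 150.5 + 192] = 647.5.

647.5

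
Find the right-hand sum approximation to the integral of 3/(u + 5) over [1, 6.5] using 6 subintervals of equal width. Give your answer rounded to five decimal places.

Δu = (6.5 − 1)/6 = 11/12.
Right endpoints: 23/12, 17/6, 3.75, 14/3, 67/12, 6.5.
f(23/12) = 36/83, f(17/6) = 18/47, f(3.75) = 12/35, f(14/3) = 9/29, f(67/12) = 36/127, f(6.5) = 6/23.
Sum = Δu · [f(23/12) + f(17/6) + f(3.75) + ...].
Sum ≈ 1.84640.

1.84640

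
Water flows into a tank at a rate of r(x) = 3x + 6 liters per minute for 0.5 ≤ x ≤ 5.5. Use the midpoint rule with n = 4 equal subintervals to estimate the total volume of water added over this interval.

75

Δx = (5.5 − 0.5)/4 = 1.25.
Midpoints: 1.125, 2.375, 3.625, 4.875.
r(1.125) = 9.375, r(2.375) = 13.125, r(3.625) = 16.875, r(4.875) = 20.625.
Sum = Δx · [r(1.125) + r(2.375) + r(3.625) + r(4.875)].
Sum = 75.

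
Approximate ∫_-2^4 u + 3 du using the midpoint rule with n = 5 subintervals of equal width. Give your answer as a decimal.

Δu = (4 − (-2))/5 = 1.2.
Midpoints: -1.4, -0.2, 1, 2.2, 3.4.
f(-1.4) = 1.6, f(-0.2) = 2.8, f(1) = 4, f(2.2) = 5.2, f(3.4) = 6.4.
Sum = Δu · [f(-1.4) + f(-0.2) + f(1) + f(2.2) + f(3.4)].
Sum = 24.

24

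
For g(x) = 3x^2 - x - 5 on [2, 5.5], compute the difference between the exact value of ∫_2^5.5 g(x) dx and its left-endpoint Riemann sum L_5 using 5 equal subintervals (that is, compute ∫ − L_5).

25.48

Exact integral: ∫_2^5.5 g(x) dx = 127.75.
L_5 = 102.27.
Error = 127.75 − 102.27 = 25.48.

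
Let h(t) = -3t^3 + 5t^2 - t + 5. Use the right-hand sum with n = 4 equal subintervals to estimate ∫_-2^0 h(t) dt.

27

Δt = (0 − (-2))/4 = 0.5.
Right endpoints: -1.5, -1, -0.5, 0.
h(-1.5) = 27.875, h(-1) = 14, h(-0.5) = 7.125, h(0) = 5.
Sum = Δt · [h(-1.5) + h(-1) + h(-0.5) + h(0)].
Sum = 27.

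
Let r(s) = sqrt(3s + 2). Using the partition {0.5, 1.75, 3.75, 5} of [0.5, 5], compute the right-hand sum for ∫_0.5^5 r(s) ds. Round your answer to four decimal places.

15.7997

Subinterval widths: 1.25, 2, 1.25.
Right endpoints: 1.75, 3.75, 5.
r(1.75) ≈ 2.6926, r(3.75) ≈ 3.6401, r(5) ≈ 4.1231.
Sum = Σ Δs_i · r(s_i).
Sum ≈ 15.7997.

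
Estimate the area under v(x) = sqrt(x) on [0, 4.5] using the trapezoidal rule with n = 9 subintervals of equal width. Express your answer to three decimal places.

6.295

Δx = (4.5 − 0)/9 = 0.5.
v(0) ≈ 0.000, v(0.5) ≈ 0.707, v(1) ≈ 1.000, v(1.5) ≈ 1.225, v(2) ≈ 1.414, v(2.5) ≈ 1.581, v(3) ≈ 1.732, v(3.5) ≈ 1.871, v(4) ≈ 2.000, v(4.5) ≈ 2.121.
T_9 = (Δx/2)·[v(x_0) + 2v(x_1) + ... + 2v(x_{8}) + v(x_9)].
Sum ≈ 6.295.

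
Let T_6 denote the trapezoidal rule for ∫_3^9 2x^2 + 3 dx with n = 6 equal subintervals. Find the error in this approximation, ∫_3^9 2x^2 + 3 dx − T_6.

Exact integral: ∫_3^9 f(x) dx = 486.
T_6 = 488.
Error = 486 − 488 = -2.

-2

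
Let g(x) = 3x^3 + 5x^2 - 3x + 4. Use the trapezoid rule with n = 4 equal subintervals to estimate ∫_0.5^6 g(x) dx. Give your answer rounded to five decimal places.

Δx = (6 − 0.5)/4 = 1.375.
g(0.5) = 4.125, g(1.875) = 18293/512, g(3.25) = 150.046875, g(4.625) = 201663/512, g(6) = 814.
T_4 = (Δx/2)·[g(x_0) + 2g(x_1) + 2g(x_2) + 2g(x_3) + g(x_4)].
Sum ≈ 1359.47754.

1359.47754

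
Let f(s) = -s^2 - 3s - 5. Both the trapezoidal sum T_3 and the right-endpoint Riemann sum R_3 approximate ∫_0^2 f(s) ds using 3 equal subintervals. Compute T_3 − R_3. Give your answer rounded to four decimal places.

T_3 ≈ -18.814815.
R_3 ≈ -22.148148.
T_3 − R_3 ≈ 3.3333.

3.3333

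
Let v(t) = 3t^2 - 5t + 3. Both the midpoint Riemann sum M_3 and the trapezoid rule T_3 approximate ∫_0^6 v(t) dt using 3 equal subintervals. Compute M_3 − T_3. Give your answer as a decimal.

M_3 = 138.
T_3 = 156.
M_3 − T_3 = -18.

-18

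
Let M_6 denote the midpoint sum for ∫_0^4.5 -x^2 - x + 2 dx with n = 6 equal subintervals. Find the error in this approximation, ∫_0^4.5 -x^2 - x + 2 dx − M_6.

Exact integral: ∫_0^4.5 f(x) dx = -31.5.
M_6 = -31.2890625.
Error = -31.5 − (-31.2890625) = -0.2109375.

-0.2109375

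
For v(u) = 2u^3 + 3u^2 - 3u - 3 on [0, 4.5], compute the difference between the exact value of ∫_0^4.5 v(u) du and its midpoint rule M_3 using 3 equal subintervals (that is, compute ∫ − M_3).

13.921875

Exact integral: ∫_0^4.5 v(u) du = 252.28125.
M_3 = 238.359375.
Error = 252.28125 − 238.359375 = 13.921875.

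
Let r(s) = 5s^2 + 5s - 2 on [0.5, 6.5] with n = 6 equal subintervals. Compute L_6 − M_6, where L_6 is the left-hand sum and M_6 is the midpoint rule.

-112.5

L_6 = 435.5.
M_6 = 548.
L_6 − M_6 = -112.5.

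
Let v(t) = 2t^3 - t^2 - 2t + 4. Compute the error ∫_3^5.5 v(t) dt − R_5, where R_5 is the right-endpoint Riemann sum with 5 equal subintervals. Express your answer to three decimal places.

-65.677

Exact integral: ∫_3^5.5 v(t) dt ≈ 359.32292.
R_5 = 425.
Error ≈ 359.32292 − 425 ≈ -65.677.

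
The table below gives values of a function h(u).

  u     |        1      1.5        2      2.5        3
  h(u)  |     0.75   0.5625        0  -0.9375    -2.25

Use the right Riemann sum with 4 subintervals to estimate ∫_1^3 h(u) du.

Δu = 0.5.
Sum = 0.5·[0.5625 + 0 + (-0.9375) + (-2.25)] = -1.3125.

-1.3125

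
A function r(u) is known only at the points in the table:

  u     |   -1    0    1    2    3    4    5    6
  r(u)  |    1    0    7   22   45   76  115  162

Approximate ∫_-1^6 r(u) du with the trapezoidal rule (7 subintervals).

Δu = 1.
T_7 = (1/2)·[1 + 2·0 + 2·7 + 2·22 + 2·45 + 2·76 + 2·115 + 162] = 346.5.

346.5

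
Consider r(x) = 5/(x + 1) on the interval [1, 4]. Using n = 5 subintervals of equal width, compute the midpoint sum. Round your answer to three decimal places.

Δx = (4 − 1)/5 = 0.6.
Midpoints: 1.3, 1.9, 2.5, 3.1, 3.7.
r(1.3) = 50/23, r(1.9) = 50/29, r(2.5) = 10/7, r(3.1) = 50/41, r(3.7) = 50/47.
Sum = Δx · [r(1.3) + r(1.9) + r(2.5) + r(3.1) + r(3.7)].
Sum ≈ 4.566.

4.566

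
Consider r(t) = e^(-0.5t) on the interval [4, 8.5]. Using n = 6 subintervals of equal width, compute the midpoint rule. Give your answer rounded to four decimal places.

0.2407

Δt = (8.5 − 4)/6 = 0.75.
Midpoints: 4.375, 5.125, 5.875, 6.625, 7.375, 8.125.
r(4.375) ≈ 0.1122, r(5.125) ≈ 0.0771, r(5.875) ≈ 0.0530, r(6.625) ≈ 0.0364, r(7.375) ≈ 0.0250, r(8.125) ≈ 0.0172.
Sum = Δt · [r(4.375) + r(5.125) + r(5.875) + ...].
Sum ≈ 0.2407.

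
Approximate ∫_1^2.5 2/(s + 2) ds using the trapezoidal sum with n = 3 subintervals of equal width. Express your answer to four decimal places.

0.8135

Δs = (2.5 − 1)/3 = 0.5.
f(1) = 2/3, f(1.5) = 4/7, f(2) = 0.5, f(2.5) = 4/9.
T_3 = (Δs/2)·[f(s_0) + 2f(s_1) + 2f(s_2) + f(s_3)].
Sum ≈ 0.8135.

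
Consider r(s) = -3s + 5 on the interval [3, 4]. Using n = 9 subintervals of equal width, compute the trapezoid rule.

Δs = (4 − 3)/9 = 1/9.
r(3) = -4, r(28/9) = -13/3, r(29/9) = -14/3, r(10/3) = -5, r(31/9) = -16/3, r(32/9) = -17/3, r(11/3) = -6, r(34/9) = -19/3, r(35/9) = -20/3, r(4) = -7.
T_9 = (Δs/2)·[r(s_0) + 2r(s_1) + ... + 2r(s_{8}) + r(s_9)].
Sum = -5.5.

-5.5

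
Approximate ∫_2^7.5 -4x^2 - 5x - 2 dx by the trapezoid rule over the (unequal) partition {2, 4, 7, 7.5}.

Subinterval widths: 2, 3, 0.5.
f(2) = -28, f(4) = -86, f(7) = -233, f(7.5) = -264.5.
On each subinterval the trapezoid contributes (Δx_i/2)·[f(x_{i-1}) + f(x_i)].
Sum = -716.875.

-716.875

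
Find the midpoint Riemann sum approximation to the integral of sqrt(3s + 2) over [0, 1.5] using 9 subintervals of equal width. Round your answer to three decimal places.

Δs = (1.5 − 0)/9 = 1/6.
Midpoints: 1/12, 0.25, 5/12, 7/12, 0.75, 11/12, 13/12, 1.25, 17/12.
f(1/12) ≈ 1.500, f(0.25) ≈ 1.658, f(5/12) ≈ 1.803, f(7/12) ≈ 1.936, f(0.75) ≈ 2.062, f(11/12) ≈ 2.179, f(13/12) ≈ 2.291, f(1.25) ≈ 2.398, f(17/12) ≈ 2.500.
Sum = Δs · [f(1/12) + f(0.25) + f(5/12) + ...].
Sum ≈ 3.055.

3.055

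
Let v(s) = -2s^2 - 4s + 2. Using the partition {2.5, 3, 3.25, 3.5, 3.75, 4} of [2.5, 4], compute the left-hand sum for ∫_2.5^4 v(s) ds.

-44.6875

Subinterval widths: 0.5, 0.25, 0.25, 0.25, 0.25.
Left endpoints: 2.5, 3, 3.25, 3.5, 3.75.
v(2.5) = -20.5, v(3) = -28, v(3.25) = -32.125, v(3.5) = -36.5, v(3.75) = -41.125.
Sum = Σ Δs_i · v(s_i).
Sum = -44.6875.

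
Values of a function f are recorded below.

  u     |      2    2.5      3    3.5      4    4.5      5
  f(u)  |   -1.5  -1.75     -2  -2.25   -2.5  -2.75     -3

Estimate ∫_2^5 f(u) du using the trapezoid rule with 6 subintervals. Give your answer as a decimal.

-6.75

Δu = 0.5.
T_6 = (0.5/2)·[(-1.5) + 2·(-1.75) + 2·(-2) + 2·(-2.25) + 2·(-2.5) + 2·(-2.75) + (-3)] = -6.75.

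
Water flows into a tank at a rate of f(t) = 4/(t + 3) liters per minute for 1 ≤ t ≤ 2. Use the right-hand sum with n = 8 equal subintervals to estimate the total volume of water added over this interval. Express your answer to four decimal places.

0.8802

Δt = (2 − 1)/8 = 0.125.
Right endpoints: 1.125, 1.25, 1.375, 1.5, 1.625, 1.75, 1.875, 2.
f(1.125) = 32/33, f(1.25) = 16/17, f(1.375) = 32/35, f(1.5) = 8/9, f(1.625) = 32/37, f(1.75) = 16/19, f(1.875) = 32/39, f(2) = 0.8.
Sum = Δt · [f(1.125) + f(1.25) + f(1.375) + ...].
Sum ≈ 0.8802.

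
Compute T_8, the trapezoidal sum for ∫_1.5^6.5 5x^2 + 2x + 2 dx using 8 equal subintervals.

503.7109375

Δx = (6.5 − 1.5)/8 = 0.625.
f(1.5) = 16.25, f(2.125) = 28.828125, f(2.75) = 45.3125, f(3.375) = 65.703125, f(4) = 90, f(4.625) = 118.203125, f(5.25) = 150.3125, f(5.875) = 186.328125, f(6.5) = 226.25.
T_8 = (Δx/2)·[f(x_0) + 2f(x_1) + ... + 2f(x_{7}) + f(x_8)].
Sum = 503.7109375.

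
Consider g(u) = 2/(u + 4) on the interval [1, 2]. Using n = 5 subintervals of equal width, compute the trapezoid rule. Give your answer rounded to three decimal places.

Δu = (2 − 1)/5 = 0.2.
g(1) = 0.4, g(1.2) = 5/13, g(1.4) = 10/27, g(1.6) = 5/14, g(1.8) = 10/29, g(2) = 1/3.
T_5 = (Δu/2)·[g(u_0) + 2g(u_1) + ... + 2g(u_{4}) + g(u_5)].
Sum ≈ 0.365.

0.365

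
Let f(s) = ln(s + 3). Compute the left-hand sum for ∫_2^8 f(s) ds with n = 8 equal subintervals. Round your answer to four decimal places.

12.0289

Δs = (8 − 2)/8 = 0.75.
Left endpoints: 2, 2.75, 3.5, 4.25, 5, 5.75, 6.5, 7.25.
f(2) ≈ 1.6094, f(2.75) ≈ 1.7492, f(3.5) ≈ 1.8718, f(4.25) ≈ 1.9810, f(5) ≈ 2.0794, f(5.75) ≈ 2.1691, f(6.5) ≈ 2.2513, f(7.25) ≈ 2.3273.
Sum = Δs · [f(2) + f(2.75) + f(3.5) + ...].
Sum ≈ 12.0289.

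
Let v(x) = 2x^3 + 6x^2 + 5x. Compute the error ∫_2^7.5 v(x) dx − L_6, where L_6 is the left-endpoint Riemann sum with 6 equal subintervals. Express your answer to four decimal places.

Exact integral: ∫_2^7.5 v(x) dx = 2532.40625.
L_6 ≈ 2023.302951.
Error ≈ 2532.40625 − 2023.302951 ≈ 509.1033.

509.1033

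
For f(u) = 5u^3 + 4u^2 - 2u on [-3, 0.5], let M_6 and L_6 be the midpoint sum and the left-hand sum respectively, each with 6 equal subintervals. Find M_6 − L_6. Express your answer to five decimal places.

31.69900

M_6 ≈ -54.7913050.
L_6 ≈ -86.4903067.
M_6 − L_6 ≈ 31.69900.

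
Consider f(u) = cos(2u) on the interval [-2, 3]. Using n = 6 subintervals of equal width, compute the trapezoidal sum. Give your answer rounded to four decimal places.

-0.3922

Δu = (3 − (-2))/6 = 5/6.
f(-2) ≈ -0.6536, f(-7/6) ≈ -0.6908, f(-1/3) ≈ 0.7859, f(0.5) ≈ 0.5403, f(4/3) ≈ -0.8893, f(13/6) ≈ -0.3700, f(3) ≈ 0.9602.
T_6 = (Δu/2)·[f(u_0) + 2f(u_1) + ... + 2f(u_{5}) + f(u_6)].
Sum ≈ -0.3922.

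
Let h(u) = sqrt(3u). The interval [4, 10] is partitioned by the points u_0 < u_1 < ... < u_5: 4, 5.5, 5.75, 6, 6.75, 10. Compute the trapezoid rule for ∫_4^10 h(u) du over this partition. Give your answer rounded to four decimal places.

27.2125

Subinterval widths: 1.5, 0.25, 0.25, 0.75, 3.25.
h(4) ≈ 3.4641, h(5.5) ≈ 4.0620, h(5.75) ≈ 4.1533, h(6) ≈ 4.2426, h(6.75) ≈ 4.5000, h(10) ≈ 5.4772.
On each subinterval the trapezoid contributes (Δu_i/2)·[h(u_{i-1}) + h(u_i)].
Sum ≈ 27.2125.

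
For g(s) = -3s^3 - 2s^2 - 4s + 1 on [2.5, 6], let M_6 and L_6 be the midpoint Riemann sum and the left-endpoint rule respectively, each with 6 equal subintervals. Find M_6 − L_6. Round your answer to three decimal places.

M_6 ≈ -1128.29174.
L_6 ≈ -943.51027.
M_6 − L_6 ≈ -184.781.

-184.781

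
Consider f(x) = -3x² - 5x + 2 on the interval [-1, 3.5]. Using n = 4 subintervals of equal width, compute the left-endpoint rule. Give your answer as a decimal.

Δx = (3.5 − (-1))/4 = 1.125.
Left endpoints: -1, 0.125, 1.25, 2.375.
f(-1) = 4, f(0.125) = 1.328125, f(1.25) = -8.9375, f(2.375) = -26.796875.
Sum = Δx · [f(-1) + f(0.125) + f(1.25) + f(2.375)].
Sum = -34.20703125.

-34.20703125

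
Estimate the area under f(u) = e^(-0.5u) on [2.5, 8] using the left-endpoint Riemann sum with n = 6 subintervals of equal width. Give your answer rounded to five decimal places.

Δu = (8 − 2.5)/6 = 11/12.
Left endpoints: 2.5, 41/12, 13/3, 5.25, 37/6, 85/12.
f(2.5) ≈ 0.28650, f(41/12) ≈ 0.18117, f(13/3) ≈ 0.11456, f(5.25) ≈ 0.07244, f(37/6) ≈ 0.04581, f(85/12) ≈ 0.02897.
Sum = Δu · [f(2.5) + f(41/12) + f(13/3) + ...].
Sum ≈ 0.66866.

0.66866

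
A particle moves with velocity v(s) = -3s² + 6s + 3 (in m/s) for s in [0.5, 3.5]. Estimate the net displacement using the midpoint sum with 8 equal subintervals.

2.35546875

Δs = (3.5 − 0.5)/8 = 0.375.
Midpoints: 0.6875, 1.0625, 1.4375, 1.8125, 2.1875, 2.5625, 2.9375, 3.3125.
v(0.6875) = 5.70703125, v(1.0625) = 5.98828125, v(1.4375) = 5.42578125, v(1.8125) = 4.01953125, v(2.1875) = 1.76953125, v(2.5625) = -1.32421875, v(2.9375) = -5.26171875, v(3.3125) = -10.04296875.
Sum = Δs · [v(0.6875) + v(1.0625) + v(1.4375) + ...].
Sum = 2.35546875.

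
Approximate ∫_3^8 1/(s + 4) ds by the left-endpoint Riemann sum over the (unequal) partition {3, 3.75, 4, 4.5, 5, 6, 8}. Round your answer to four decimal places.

Subinterval widths: 0.75, 0.25, 0.5, 0.5, 1, 2.
Left endpoints: 3, 3.75, 4, 4.5, 5, 6.
f(3) = 1/7, f(3.75) = 4/31, f(4) = 0.125, f(4.5) = 2/17, f(5) = 1/9, f(6) = 0.1.
Sum = Σ Δs_i · f(s_i).
Sum ≈ 0.5718.

0.5718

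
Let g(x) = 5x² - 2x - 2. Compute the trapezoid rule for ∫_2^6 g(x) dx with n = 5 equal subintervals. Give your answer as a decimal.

Δx = (6 − 2)/5 = 0.8.
g(2) = 14, g(2.8) = 31.6, g(3.6) = 55.6, g(4.4) = 86, g(5.2) = 122.8, g(6) = 166.
T_5 = (Δx/2)·[g(x_0) + 2g(x_1) + ... + 2g(x_{4}) + g(x_5)].
Sum = 308.8.

308.8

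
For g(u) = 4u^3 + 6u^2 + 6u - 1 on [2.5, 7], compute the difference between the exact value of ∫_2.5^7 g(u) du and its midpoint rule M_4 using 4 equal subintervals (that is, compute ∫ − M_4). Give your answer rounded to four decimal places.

Exact integral: ∫_2.5^7 g(u) du = 3140.4375.
M_4 ≈ 3110.537109.
Error ≈ 3140.4375 − 3110.537109 ≈ 29.9004.

29.9004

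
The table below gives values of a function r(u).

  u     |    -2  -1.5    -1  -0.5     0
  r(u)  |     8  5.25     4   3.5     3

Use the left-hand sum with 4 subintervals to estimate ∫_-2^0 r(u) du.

Δu = 0.5.
Sum = 0.5·[8 + 5.25 + 4 + 3.5] = 10.375.

10.375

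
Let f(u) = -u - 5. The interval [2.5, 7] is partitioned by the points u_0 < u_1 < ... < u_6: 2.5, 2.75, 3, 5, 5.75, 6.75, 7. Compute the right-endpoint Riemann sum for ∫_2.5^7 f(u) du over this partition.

-46.75

Subinterval widths: 0.25, 0.25, 2, 0.75, 1, 0.25.
Right endpoints: 2.75, 3, 5, 5.75, 6.75, 7.
f(2.75) = -7.75, f(3) = -8, f(5) = -10, f(5.75) = -10.75, f(6.75) = -11.75, f(7) = -12.
Sum = Σ Δu_i · f(u_i).
Sum = -46.75.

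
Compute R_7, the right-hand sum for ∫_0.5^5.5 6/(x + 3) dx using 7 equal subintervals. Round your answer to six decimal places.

Δx = (5.5 − 0.5)/7 = 5/7.
Right endpoints: 17/14, 27/14, 37/14, 47/14, 57/14, 67/14, 5.5.
f(17/14) = 84/59, f(27/14) = 28/23, f(37/14) = 84/79, f(47/14) = 84/89, f(57/14) = 28/33, f(67/14) = 84/109, f(5.5) = 12/17.
Sum = Δx · [f(17/14) + f(27/14) + f(37/14) + ...].
Sum ≈ 4.980886.

4.980886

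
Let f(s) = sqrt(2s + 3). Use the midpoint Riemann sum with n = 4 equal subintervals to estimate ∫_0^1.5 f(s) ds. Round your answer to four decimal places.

Δs = (1.5 − 0)/4 = 0.375.
Midpoints: 0.1875, 0.5625, 0.9375, 1.3125.
f(0.1875) ≈ 1.8371, f(0.5625) ≈ 2.0310, f(0.9375) ≈ 2.2079, f(1.3125) ≈ 2.3717.
Sum = Δs · [f(0.1875) + f(0.5625) + f(0.9375) + f(1.3125)].
Sum ≈ 3.1679.

3.1679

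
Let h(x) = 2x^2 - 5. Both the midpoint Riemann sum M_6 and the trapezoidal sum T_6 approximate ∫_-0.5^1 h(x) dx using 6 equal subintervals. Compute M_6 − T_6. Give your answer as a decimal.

-0.046875

M_6 = -6.765625.
T_6 = -6.71875.
M_6 − T_6 = -0.046875.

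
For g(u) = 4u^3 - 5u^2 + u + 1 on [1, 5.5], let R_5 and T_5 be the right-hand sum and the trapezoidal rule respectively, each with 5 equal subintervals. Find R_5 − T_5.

R_5 = 912.105.
T_5 = 678.2175.
R_5 − T_5 = 233.8875.

233.8875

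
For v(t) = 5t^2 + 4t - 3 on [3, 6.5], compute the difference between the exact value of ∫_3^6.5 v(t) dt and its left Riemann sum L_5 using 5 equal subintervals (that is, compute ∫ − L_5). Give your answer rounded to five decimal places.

Exact integral: ∫_3^6.5 v(t) dt ≈ 468.7083333.
L_5 = 407.05.
Error ≈ 468.7083333 − 407.05 ≈ 61.65833.

61.65833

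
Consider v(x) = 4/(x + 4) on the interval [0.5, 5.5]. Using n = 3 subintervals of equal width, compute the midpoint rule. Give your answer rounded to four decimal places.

2.9716

Δx = (5.5 − 0.5)/3 = 5/3.
Midpoints: 4/3, 3, 14/3.
v(4/3) = 0.75, v(3) = 4/7, v(14/3) = 6/13.
Sum = Δx · [v(4/3) + v(3) + v(14/3)].
Sum ≈ 2.9716.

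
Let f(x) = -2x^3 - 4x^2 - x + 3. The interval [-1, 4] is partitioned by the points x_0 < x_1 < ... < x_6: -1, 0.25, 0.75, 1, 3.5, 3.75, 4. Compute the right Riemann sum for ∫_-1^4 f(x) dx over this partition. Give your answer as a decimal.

Subinterval widths: 1.25, 0.5, 0.25, 2.5, 0.25, 0.25.
Right endpoints: 0.25, 0.75, 1, 3.5, 3.75, 4.
f(0.25) = 2.46875, f(0.75) = -0.84375, f(1) = -4, f(3.5) = -135.25, f(3.75) = -162.46875, f(4) = -193.
Sum = Σ Δx_i · f(x_i).
Sum = -425.328125.

-425.328125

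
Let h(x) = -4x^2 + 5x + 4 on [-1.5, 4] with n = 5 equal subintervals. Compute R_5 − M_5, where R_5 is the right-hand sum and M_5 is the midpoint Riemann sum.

-21.78

R_5 = -53.02.
M_5 = -31.24.
R_5 − M_5 = -21.78.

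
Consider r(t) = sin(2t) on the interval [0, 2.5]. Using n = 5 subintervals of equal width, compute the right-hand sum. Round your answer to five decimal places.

Δt = (2.5 − 0)/5 = 0.5.
Right endpoints: 0.5, 1, 1.5, 2, 2.5.
r(0.5) ≈ 0.84147, r(1) ≈ 0.90930, r(1.5) ≈ 0.14112, r(2) ≈ -0.75680, r(2.5) ≈ -0.95892.
Sum = Δt · [r(0.5) + r(1) + r(1.5) + r(2) + r(2.5)].
Sum ≈ 0.08808.

0.08808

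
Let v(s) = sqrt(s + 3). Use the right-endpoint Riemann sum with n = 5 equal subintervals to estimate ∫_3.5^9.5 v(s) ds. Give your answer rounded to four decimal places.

19.0000

Δs = (9.5 − 3.5)/5 = 1.2.
Right endpoints: 4.7, 5.9, 7.1, 8.3, 9.5.
v(4.7) ≈ 2.7749, v(5.9) ≈ 2.9833, v(7.1) ≈ 3.1780, v(8.3) ≈ 3.3615, v(9.5) ≈ 3.5355.
Sum = Δs · [v(4.7) + v(5.9) + v(7.1) + v(8.3) + v(9.5)].
Sum ≈ 19.0000.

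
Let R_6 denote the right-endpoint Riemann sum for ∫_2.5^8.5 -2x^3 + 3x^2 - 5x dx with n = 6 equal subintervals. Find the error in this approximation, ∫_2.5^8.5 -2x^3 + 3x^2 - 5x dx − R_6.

Exact integral: ∫_2.5^8.5 f(x) dx = -2157.
R_6 = -2701.5.
Error = -2157 − (-2701.5) = 544.5.

544.5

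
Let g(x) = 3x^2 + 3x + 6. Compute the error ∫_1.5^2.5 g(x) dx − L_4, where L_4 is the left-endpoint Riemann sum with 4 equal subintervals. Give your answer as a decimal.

1.84375

Exact integral: ∫_1.5^2.5 g(x) dx = 24.25.
L_4 = 22.40625.
Error = 24.25 − 22.40625 = 1.84375.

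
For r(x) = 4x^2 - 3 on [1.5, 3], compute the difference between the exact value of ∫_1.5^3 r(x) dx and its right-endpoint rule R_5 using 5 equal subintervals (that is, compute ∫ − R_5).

-4.14

Exact integral: ∫_1.5^3 r(x) dx = 27.
R_5 = 31.14.
Error = 27 − 31.14 = -4.14.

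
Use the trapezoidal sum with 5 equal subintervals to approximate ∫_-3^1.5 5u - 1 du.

Δu = (1.5 − (-3))/5 = 0.9.
f(-3) = -16, f(-2.1) = -11.5, f(-1.2) = -7, f(-0.3) = -2.5, f(0.6) = 2, f(1.5) = 6.5.
T_5 = (Δu/2)·[f(u_0) + 2f(u_1) + ... + 2f(u_{4}) + f(u_5)].
Sum = -21.375.

-21.375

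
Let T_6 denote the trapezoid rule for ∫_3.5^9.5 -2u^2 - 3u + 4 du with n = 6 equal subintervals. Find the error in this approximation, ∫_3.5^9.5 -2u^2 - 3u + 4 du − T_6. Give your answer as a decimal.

2

Exact integral: ∫_3.5^9.5 f(u) du = -636.
T_6 = -638.
Error = -636 − (-638) = 2.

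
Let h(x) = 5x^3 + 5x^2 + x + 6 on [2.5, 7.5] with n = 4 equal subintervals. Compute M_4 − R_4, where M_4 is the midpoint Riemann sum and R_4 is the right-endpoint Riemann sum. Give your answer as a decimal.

M_4 = 4586.25.
R_4 = 6171.40625.
M_4 − R_4 = -1585.15625.

-1585.15625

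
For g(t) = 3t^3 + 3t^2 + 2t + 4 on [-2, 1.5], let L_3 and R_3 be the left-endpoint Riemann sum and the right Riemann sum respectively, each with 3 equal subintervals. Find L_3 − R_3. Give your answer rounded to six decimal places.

-41.854167

L_3 ≈ -4.90972222.
R_3 ≈ 36.94444444.
L_3 − R_3 ≈ -41.854167.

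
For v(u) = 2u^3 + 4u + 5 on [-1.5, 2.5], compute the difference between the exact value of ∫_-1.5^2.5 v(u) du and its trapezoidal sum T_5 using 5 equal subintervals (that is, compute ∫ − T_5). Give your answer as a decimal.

Exact integral: ∫_-1.5^2.5 v(u) du = 45.
T_5 = 46.28.
Error = 45 − 46.28 = -1.28.

-1.28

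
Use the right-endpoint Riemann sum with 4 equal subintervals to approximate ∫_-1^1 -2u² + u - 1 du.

-3

Δu = (1 − (-1))/4 = 0.5.
Right endpoints: -0.5, 0, 0.5, 1.
f(-0.5) = -2, f(0) = -1, f(0.5) = -1, f(1) = -2.
Sum = Δu · [f(-0.5) + f(0) + f(0.5) + f(1)].
Sum = -3.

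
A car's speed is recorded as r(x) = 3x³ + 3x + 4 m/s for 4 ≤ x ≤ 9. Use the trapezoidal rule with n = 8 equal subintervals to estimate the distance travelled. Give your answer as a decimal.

4865.29296875

Δx = (9 − 4)/8 = 0.625.
r(4) = 208, r(4.625) = 161111/512, r(5.25) = 453.859375, r(5.875) = 322541/512, r(6.5) = 847.375, r(7.125) = 568571/512, r(7.75) = 1423.703125, r(8.375) = 917201/512, r(9) = 2218.
T_8 = (Δx/2)·[r(x_0) + 2r(x_1) + ... + 2r(x_{7}) + r(x_8)].
Sum = 4865.29296875.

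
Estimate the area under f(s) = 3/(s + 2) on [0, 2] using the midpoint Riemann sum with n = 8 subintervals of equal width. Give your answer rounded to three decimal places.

2.078

Δs = (2 − 0)/8 = 0.25.
Midpoints: 0.125, 0.375, 0.625, 0.875, 1.125, 1.375, 1.625, 1.875.
f(0.125) = 24/17, f(0.375) = 24/19, f(0.625) = 8/7, f(0.875) = 24/23, f(1.125) = 0.96, f(1.375) = 8/9, f(1.625) = 24/29, f(1.875) = 24/31.
Sum = Δs · [f(0.125) + f(0.375) + f(0.625) + ...].
Sum ≈ 2.078.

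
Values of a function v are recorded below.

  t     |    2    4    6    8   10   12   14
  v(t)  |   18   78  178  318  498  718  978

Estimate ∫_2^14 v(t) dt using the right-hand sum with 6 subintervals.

Δt = 2.
Sum = 2·[78 + 178 + 318 + 498 + 718 + 978] = 5536.

5536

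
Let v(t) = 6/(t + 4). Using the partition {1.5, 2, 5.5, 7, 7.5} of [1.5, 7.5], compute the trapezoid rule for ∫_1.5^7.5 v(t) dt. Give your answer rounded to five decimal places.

Subinterval widths: 0.5, 3.5, 1.5, 0.5.
v(1.5) = 12/11, v(2) = 1, v(5.5) = 12/19, v(7) = 6/11, v(7.5) = 12/23.
On each subinterval the trapezoid contributes (Δt_i/2)·[v(t_{i-1}) + v(t_i)].
Sum ≈ 4.52756.

4.52756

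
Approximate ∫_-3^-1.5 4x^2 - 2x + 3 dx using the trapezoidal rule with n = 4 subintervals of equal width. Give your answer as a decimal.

Δx = (-1.5 − (-3))/4 = 0.375.
f(-3) = 45, f(-2.625) = 35.8125, f(-2.25) = 27.75, f(-1.875) = 20.8125, f(-1.5) = 15.
T_4 = (Δx/2)·[f(x_0) + 2f(x_1) + 2f(x_2) + 2f(x_3) + f(x_4)].
Sum = 42.890625.

42.890625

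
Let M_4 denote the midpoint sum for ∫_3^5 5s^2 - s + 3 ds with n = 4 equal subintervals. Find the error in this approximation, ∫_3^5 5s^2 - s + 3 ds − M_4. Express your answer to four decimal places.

Exact integral: ∫_3^5 f(s) ds ≈ 161.333333.
M_4 = 161.125.
Error ≈ 161.333333 − 161.125 ≈ 0.2083.

0.2083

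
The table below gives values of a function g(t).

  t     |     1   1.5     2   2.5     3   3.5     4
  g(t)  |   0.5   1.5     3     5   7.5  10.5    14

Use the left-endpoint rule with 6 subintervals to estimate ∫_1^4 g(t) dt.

Δt = 0.5.
Sum = 0.5·[0.5 + 1.5 + 3 + 5 + 7.5 + 10.5] = 14.

14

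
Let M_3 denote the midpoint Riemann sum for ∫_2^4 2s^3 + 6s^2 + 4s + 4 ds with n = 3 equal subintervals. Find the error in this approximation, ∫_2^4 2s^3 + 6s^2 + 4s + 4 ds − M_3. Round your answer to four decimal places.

Exact integral: ∫_2^4 f(s) ds = 264.
M_3 ≈ 262.222222.
Error ≈ 264 − 262.222222 ≈ 1.7778.

1.7778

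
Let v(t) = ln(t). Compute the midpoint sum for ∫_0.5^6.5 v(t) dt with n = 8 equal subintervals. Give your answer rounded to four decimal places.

6.5524

Δt = (6.5 − 0.5)/8 = 0.75.
Midpoints: 0.875, 1.625, 2.375, 3.125, 3.875, 4.625, 5.375, 6.125.
v(0.875) ≈ -0.1335, v(1.625) ≈ 0.4855, v(2.375) ≈ 0.8650, v(3.125) ≈ 1.1394, v(3.875) ≈ 1.3545, v(4.625) ≈ 1.5315, v(5.375) ≈ 1.6818, v(6.125) ≈ 1.8124.
Sum = Δt · [v(0.875) + v(1.625) + v(2.375) + ...].
Sum ≈ 6.5524.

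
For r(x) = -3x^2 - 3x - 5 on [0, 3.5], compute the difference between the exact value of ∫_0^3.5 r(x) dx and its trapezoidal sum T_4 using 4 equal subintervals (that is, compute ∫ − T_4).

1.33984375

Exact integral: ∫_0^3.5 r(x) dx = -78.75.
T_4 = -80.08984375.
Error = -78.75 − (-80.08984375) = 1.33984375.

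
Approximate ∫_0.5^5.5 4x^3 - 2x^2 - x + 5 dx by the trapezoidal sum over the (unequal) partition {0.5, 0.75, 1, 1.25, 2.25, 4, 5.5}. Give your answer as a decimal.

Subinterval widths: 0.25, 0.25, 0.25, 1, 1.75, 1.5.
f(0.5) = 4.5, f(0.75) = 4.8125, f(1) = 6, f(1.25) = 8.4375, f(2.25) = 38.1875, f(4) = 225, f(5.5) = 604.5.
On each subinterval the trapezoid contributes (Δx_i/2)·[f(x_{i-1}) + f(x_i)].
Sum = 880.046875.

880.046875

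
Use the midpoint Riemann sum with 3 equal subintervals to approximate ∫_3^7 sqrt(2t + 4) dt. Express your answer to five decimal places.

Δt = (7 − 3)/3 = 4/3.
Midpoints: 11/3, 5, 19/3.
f(11/3) ≈ 3.36650, f(5) ≈ 3.74166, f(19/3) ≈ 4.08248.
Sum = Δt · [f(11/3) + f(5) + f(19/3)].
Sum ≈ 14.92086.

14.92086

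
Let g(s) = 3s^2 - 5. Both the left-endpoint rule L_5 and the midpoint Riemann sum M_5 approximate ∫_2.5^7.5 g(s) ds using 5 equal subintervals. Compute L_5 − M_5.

L_5 = 308.75.
M_5 = 380.
L_5 − M_5 = -71.25.

-71.25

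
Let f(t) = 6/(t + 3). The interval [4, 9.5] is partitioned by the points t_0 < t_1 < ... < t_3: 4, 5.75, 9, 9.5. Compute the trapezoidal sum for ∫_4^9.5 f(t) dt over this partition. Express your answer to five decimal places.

Subinterval widths: 1.75, 3.25, 0.5.
f(4) = 6/7, f(5.75) = 24/35, f(9) = 0.5, f(9.5) = 0.48.
On each subinterval the trapezoid contributes (Δt_i/2)·[f(t_{i-1}) + f(t_i)].
Sum ≈ 3.52179.

3.52179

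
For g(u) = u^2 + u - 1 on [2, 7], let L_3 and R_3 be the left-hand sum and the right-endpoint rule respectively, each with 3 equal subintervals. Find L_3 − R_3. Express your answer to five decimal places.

L_3 ≈ 89.8148148.
R_3 ≈ 173.1481481.
L_3 − R_3 ≈ -83.33333.

-83.33333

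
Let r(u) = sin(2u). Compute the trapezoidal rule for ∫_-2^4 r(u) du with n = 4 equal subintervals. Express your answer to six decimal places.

-0.027026

Δu = (4 − (-2))/4 = 1.5.
r(-2) ≈ 0.756802, r(-0.5) ≈ -0.841471, r(1) ≈ 0.909297, r(2.5) ≈ -0.958924, r(4) ≈ 0.989358.
T_4 = (Δu/2)·[r(u_0) + 2r(u_1) + 2r(u_2) + 2r(u_3) + r(u_4)].
Sum ≈ -0.027026.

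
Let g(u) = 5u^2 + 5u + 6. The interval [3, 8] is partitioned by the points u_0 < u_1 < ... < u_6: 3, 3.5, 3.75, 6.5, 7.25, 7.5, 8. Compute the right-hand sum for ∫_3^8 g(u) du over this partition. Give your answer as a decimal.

1245.9375

Subinterval widths: 0.5, 0.25, 2.75, 0.75, 0.25, 0.5.
Right endpoints: 3.5, 3.75, 6.5, 7.25, 7.5, 8.
g(3.5) = 84.75, g(3.75) = 95.0625, g(6.5) = 249.75, g(7.25) = 305.0625, g(7.5) = 324.75, g(8) = 366.
Sum = Σ Δu_i · g(u_i).
Sum = 1245.9375.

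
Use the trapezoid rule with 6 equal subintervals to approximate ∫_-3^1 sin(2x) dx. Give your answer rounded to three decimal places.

Δx = (1 − (-3))/6 = 2/3.
f(-3) ≈ 0.279, f(-7/3) ≈ 0.999, f(-5/3) ≈ 0.191, f(-1) ≈ -0.909, f(-1/3) ≈ -0.618, f(1/3) ≈ 0.618, f(1) ≈ 0.909.
T_6 = (Δx/2)·[f(x_0) + 2f(x_1) + ... + 2f(x_{5}) + f(x_6)].
Sum ≈ 0.583.

0.583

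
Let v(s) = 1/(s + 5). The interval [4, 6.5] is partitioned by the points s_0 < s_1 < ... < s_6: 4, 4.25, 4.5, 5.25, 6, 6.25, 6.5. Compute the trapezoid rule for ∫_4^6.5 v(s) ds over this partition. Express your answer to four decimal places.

0.2453

Subinterval widths: 0.25, 0.25, 0.75, 0.75, 0.25, 0.25.
v(4) = 1/9, v(4.25) = 4/37, v(4.5) = 2/19, v(5.25) = 4/41, v(6) = 1/11, v(6.25) = 4/45, v(6.5) = 2/23.
On each subinterval the trapezoid contributes (Δs_i/2)·[v(s_{i-1}) + v(s_i)].
Sum ≈ 0.2453.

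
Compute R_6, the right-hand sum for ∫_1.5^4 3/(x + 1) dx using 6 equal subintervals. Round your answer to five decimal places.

Δx = (4 − 1.5)/6 = 5/12.
Right endpoints: 23/12, 7/3, 2.75, 19/6, 43/12, 4.
f(23/12) = 36/35, f(7/3) = 0.9, f(2.75) = 0.8, f(19/6) = 0.72, f(43/12) = 36/55, f(4) = 0.6.
Sum = Δx · [f(23/12) + f(7/3) + f(2.75) + ...].
Sum ≈ 1.95963.

1.95963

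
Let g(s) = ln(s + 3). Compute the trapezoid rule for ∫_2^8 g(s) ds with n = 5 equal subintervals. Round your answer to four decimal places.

Δs = (8 − 2)/5 = 1.2.
g(2) ≈ 1.6094, g(3.2) ≈ 1.8245, g(4.4) ≈ 2.0015, g(5.6) ≈ 2.1518, g(6.8) ≈ 2.2824, g(8) ≈ 2.3979.
T_5 = (Δs/2)·[g(s_0) + 2g(s_1) + ... + 2g(s_{4}) + g(s_5)].
Sum ≈ 12.3166.

12.3166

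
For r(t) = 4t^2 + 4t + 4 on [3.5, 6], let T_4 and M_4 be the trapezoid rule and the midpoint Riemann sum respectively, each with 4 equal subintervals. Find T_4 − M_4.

0.9765625

T_4 = 288.984375.
M_4 = 288.0078125.
T_4 − M_4 = 0.9765625.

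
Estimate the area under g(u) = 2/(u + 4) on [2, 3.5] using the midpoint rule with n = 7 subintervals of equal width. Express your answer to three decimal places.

0.446

Δu = (3.5 − 2)/7 = 3/14.
Midpoints: 59/28, 65/28, 71/28, 2.75, 83/28, 89/28, 95/28.
g(59/28) = 56/171, g(65/28) = 56/177, g(71/28) = 56/183, g(2.75) = 8/27, g(83/28) = 56/195, g(89/28) = 56/201, g(95/28) = 56/207.
Sum = Δu · [g(59/28) + g(65/28) + g(71/28) + ...].
Sum ≈ 0.446.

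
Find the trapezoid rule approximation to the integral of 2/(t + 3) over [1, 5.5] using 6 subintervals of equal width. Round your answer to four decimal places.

Δt = (5.5 − 1)/6 = 0.75.
f(1) = 0.5, f(1.75) = 8/19, f(2.5) = 4/11, f(3.25) = 0.32, f(4) = 2/7, f(4.75) = 8/31, f(5.5) = 4/17.
T_6 = (Δt/2)·[f(t_0) + 2f(t_1) + ... + 2f(t_{5}) + f(t_6)].
Sum ≈ 1.5121.

1.5121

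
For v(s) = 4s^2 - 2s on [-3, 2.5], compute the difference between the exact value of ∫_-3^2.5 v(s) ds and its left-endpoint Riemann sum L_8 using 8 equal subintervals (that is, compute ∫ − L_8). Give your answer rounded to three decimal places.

-9.296

Exact integral: ∫_-3^2.5 v(s) ds ≈ 59.58333.
L_8 = 68.87890625.
Error ≈ 59.58333 − 68.87890625 ≈ -9.296.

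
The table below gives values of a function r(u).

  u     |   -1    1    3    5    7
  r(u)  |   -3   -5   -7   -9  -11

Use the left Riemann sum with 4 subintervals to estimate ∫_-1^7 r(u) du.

-48

Δu = 2.
Sum = 2·[(-3) + (-5) + (-7) + (-9)] = -48.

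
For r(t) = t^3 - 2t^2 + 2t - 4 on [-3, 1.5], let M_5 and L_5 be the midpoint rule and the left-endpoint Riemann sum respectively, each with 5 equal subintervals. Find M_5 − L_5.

27.6665625

M_5 = -62.6934375.
L_5 = -90.36.
M_5 − L_5 = 27.6665625.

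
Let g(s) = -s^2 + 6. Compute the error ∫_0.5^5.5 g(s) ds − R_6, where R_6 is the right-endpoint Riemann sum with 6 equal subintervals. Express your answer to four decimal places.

Exact integral: ∫_0.5^5.5 g(s) ds ≈ -25.416667.
R_6 ≈ -38.495370.
Error ≈ -25.416667 − (-38.495370) ≈ 13.0787.

13.0787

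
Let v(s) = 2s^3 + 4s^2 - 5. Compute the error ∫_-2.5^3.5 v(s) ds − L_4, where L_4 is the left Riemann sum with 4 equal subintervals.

Exact integral: ∫_-2.5^3.5 v(s) ds = 103.5.
L_4 = 13.5.
Error = 103.5 − 13.5 = 90.

90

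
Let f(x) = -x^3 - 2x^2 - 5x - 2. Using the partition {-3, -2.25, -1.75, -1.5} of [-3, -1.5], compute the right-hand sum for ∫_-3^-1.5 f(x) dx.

Subinterval widths: 0.75, 0.5, 0.25.
Right endpoints: -2.25, -1.75, -1.5.
f(-2.25) = 10.515625, f(-1.75) = 5.984375, f(-1.5) = 4.375.
Sum = Σ Δx_i · f(x_i).
Sum = 11.97265625.

11.97265625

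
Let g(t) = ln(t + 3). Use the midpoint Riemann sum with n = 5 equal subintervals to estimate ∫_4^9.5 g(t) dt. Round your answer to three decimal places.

12.453

Δt = (9.5 − 4)/5 = 1.1.
Midpoints: 4.55, 5.65, 6.75, 7.85, 8.95.
g(4.55) ≈ 2.022, g(5.65) ≈ 2.158, g(6.75) ≈ 2.277, g(7.85) ≈ 2.384, g(8.95) ≈ 2.481.
Sum = Δt · [g(4.55) + g(5.65) + g(6.75) + g(7.85) + g(8.95)].
Sum ≈ 12.453.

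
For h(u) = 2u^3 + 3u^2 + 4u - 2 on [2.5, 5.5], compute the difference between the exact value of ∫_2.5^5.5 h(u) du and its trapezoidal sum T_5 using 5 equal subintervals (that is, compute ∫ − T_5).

-4.86

Exact integral: ∫_2.5^5.5 h(u) du = 630.75.
T_5 = 635.61.
Error = 630.75 − 635.61 = -4.86.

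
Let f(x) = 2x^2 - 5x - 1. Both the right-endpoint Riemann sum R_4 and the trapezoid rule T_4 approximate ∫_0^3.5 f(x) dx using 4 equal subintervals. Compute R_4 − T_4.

R_4 = -1.5859375.
T_4 = -4.6484375.
R_4 − T_4 = 3.0625.

3.0625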